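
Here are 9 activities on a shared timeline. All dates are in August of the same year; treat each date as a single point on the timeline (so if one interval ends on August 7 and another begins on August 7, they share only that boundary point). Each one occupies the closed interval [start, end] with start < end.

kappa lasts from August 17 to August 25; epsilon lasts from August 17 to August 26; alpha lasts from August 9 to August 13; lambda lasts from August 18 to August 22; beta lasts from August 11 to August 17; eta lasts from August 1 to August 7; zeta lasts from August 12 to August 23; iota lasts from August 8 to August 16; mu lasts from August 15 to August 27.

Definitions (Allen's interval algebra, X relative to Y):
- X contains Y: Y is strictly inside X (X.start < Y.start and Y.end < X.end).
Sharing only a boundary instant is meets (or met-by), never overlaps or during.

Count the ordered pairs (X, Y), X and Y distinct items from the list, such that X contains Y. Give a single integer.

Checking all 72 ordered pairs for relation 'contains'; matching pairs in alphabetical order:
(epsilon, lambda): epsilon contains lambda ✓
(iota, alpha): iota contains alpha ✓
(kappa, lambda): kappa contains lambda ✓
(mu, epsilon): mu contains epsilon ✓
(mu, kappa): mu contains kappa ✓
(mu, lambda): mu contains lambda ✓
(zeta, lambda): zeta contains lambda ✓
Count: 7.

7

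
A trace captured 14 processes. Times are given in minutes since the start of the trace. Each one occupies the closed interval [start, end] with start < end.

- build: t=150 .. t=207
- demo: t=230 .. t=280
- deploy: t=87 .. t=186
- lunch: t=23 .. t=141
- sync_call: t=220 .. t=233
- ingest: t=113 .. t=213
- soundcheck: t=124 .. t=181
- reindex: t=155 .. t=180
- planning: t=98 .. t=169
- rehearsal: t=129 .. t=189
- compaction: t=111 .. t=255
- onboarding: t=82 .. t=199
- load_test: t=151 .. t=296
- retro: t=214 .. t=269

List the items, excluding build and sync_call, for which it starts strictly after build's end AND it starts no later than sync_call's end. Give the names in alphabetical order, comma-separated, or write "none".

demo, retro

Conditions: its start is strictly after build's end (X.start > t=207) AND its start is no later than sync_call's end (X.start <= t=233).
compaction: start t=111 > t=207? ✗; start t=111 <= t=233? ✓ → no.
demo: start t=230 > t=207? ✓; start t=230 <= t=233? ✓ → yes.
deploy: start t=87 > t=207? ✗; start t=87 <= t=233? ✓ → no.
ingest: start t=113 > t=207? ✗; start t=113 <= t=233? ✓ → no.
load_test: start t=151 > t=207? ✗; start t=151 <= t=233? ✓ → no.
lunch: start t=23 > t=207? ✗; start t=23 <= t=233? ✓ → no.
onboarding: start t=82 > t=207? ✗; start t=82 <= t=233? ✓ → no.
planning: start t=98 > t=207? ✗; start t=98 <= t=233? ✓ → no.
rehearsal: start t=129 > t=207? ✗; start t=129 <= t=233? ✓ → no.
reindex: start t=155 > t=207? ✗; start t=155 <= t=233? ✓ → no.
retro: start t=214 > t=207? ✓; start t=214 <= t=233? ✓ → yes.
soundcheck: start t=124 > t=207? ✗; start t=124 <= t=233? ✓ → no.
Result: demo, retro.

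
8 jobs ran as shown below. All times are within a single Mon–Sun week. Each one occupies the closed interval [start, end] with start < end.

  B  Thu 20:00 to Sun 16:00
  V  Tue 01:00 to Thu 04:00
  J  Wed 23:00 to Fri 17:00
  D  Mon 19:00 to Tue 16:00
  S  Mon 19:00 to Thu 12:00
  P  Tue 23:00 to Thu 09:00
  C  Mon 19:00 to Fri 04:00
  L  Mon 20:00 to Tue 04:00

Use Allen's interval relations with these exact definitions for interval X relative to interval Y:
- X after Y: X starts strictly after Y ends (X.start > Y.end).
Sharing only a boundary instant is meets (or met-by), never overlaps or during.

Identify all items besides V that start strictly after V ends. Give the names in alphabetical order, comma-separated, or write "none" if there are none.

Target V = [Tue 01:00, Thu 04:00].
B [Thu 20:00, Sun 16:00] → after → yes.
C [Mon 19:00, Fri 04:00] → contains → no.
D [Mon 19:00, Tue 16:00] → overlaps → no.
J [Wed 23:00, Fri 17:00] → overlapped-by → no.
L [Mon 20:00, Tue 04:00] → overlaps → no.
P [Tue 23:00, Thu 09:00] → overlapped-by → no.
S [Mon 19:00, Thu 12:00] → contains → no.
Result: B.

B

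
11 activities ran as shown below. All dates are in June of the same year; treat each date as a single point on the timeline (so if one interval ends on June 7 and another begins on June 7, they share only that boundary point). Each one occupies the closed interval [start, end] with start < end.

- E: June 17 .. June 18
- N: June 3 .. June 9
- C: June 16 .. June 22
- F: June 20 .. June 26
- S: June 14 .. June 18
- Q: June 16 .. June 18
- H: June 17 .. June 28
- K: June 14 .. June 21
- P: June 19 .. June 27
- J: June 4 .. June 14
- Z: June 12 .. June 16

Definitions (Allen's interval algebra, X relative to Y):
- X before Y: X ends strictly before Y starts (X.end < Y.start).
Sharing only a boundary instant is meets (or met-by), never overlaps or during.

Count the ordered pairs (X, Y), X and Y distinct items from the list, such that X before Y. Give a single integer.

25

Checking all 110 ordered pairs for relation 'before'; matching pairs in alphabetical order:
(E, F): E before F ✓
(E, P): E before P ✓
(J, C): J before C ✓
(J, E): J before E ✓
(J, F): J before F ✓
(J, H): J before H ✓
(J, P): J before P ✓
(J, Q): J before Q ✓
(N, C): N before C ✓
(N, E): N before E ✓
(N, F): N before F ✓
(N, H): N before H ✓
(N, K): N before K ✓
(N, P): N before P ✓
(N, Q): N before Q ✓
(N, S): N before S ✓
(N, Z): N before Z ✓
(Q, F): Q before F ✓
(Q, P): Q before P ✓
(S, F): S before F ✓
(S, P): S before P ✓
(Z, E): Z before E ✓
(Z, F): Z before F ✓
(Z, H): Z before H ✓
... plus 1 further pairs not listed.
Count: 25.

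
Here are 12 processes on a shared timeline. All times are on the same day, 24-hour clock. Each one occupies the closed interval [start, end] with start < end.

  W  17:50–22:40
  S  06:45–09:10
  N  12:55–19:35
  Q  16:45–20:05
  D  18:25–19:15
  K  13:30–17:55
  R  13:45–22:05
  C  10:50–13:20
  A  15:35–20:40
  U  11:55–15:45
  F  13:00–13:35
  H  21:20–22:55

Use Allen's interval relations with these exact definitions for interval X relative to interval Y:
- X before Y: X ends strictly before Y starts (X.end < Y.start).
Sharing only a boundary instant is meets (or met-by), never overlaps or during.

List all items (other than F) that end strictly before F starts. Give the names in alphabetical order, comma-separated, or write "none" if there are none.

S

Target F = [13:00, 13:35].
A [15:35, 20:40] → after → no.
C [10:50, 13:20] → overlaps → no.
D [18:25, 19:15] → after → no.
H [21:20, 22:55] → after → no.
K [13:30, 17:55] → overlapped-by → no.
N [12:55, 19:35] → contains → no.
Q [16:45, 20:05] → after → no.
R [13:45, 22:05] → after → no.
S [06:45, 09:10] → before → yes.
U [11:55, 15:45] → contains → no.
W [17:50, 22:40] → after → no.
Result: S.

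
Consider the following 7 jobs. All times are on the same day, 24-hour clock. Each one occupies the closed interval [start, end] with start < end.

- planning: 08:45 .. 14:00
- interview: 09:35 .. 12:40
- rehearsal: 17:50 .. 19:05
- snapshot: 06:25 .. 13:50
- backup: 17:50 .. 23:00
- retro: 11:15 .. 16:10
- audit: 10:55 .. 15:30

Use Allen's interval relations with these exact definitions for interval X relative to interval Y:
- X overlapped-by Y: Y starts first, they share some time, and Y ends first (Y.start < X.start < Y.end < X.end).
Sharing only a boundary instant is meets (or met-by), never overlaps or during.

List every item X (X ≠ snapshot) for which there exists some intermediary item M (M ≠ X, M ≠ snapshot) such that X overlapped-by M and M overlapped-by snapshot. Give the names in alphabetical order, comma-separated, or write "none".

audit, retro

Target snapshot = [06:25, 13:50].
Intermediaries M with M overlapped-by snapshot: audit, planning, retro.
Via audit — items with X overlapped-by audit: retro.
Via planning — items with X overlapped-by planning: audit, retro.
Via retro — items with X overlapped-by retro: none.
Union: audit, retro.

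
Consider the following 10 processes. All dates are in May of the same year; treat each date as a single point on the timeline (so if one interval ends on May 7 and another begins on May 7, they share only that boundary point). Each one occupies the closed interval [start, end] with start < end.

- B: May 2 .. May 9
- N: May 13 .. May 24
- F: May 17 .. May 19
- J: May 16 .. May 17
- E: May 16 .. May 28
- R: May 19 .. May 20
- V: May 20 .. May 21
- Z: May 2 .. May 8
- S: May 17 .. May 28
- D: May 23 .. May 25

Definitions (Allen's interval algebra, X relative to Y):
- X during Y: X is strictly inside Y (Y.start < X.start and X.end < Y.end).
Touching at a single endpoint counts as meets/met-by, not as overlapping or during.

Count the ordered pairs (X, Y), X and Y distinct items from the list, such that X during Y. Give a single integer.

11

Checking all 90 ordered pairs for relation 'during'; matching pairs in alphabetical order:
(D, E): D during E ✓
(D, S): D during S ✓
(F, E): F during E ✓
(F, N): F during N ✓
(J, N): J during N ✓
(R, E): R during E ✓
(R, N): R during N ✓
(R, S): R during S ✓
(V, E): V during E ✓
(V, N): V during N ✓
(V, S): V during S ✓
Count: 11.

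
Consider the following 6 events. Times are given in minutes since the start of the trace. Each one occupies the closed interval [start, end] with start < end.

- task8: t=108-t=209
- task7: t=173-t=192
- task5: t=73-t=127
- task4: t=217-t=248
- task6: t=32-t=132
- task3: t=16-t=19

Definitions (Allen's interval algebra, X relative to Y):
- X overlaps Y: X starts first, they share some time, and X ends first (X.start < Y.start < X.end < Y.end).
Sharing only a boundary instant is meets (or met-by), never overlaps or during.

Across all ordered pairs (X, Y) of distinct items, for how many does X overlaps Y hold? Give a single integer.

2

Checking all 30 ordered pairs for relation 'overlaps'; matching pairs in alphabetical order:
(task5, task8): task5 overlaps task8 ✓
(task6, task8): task6 overlaps task8 ✓
Count: 2.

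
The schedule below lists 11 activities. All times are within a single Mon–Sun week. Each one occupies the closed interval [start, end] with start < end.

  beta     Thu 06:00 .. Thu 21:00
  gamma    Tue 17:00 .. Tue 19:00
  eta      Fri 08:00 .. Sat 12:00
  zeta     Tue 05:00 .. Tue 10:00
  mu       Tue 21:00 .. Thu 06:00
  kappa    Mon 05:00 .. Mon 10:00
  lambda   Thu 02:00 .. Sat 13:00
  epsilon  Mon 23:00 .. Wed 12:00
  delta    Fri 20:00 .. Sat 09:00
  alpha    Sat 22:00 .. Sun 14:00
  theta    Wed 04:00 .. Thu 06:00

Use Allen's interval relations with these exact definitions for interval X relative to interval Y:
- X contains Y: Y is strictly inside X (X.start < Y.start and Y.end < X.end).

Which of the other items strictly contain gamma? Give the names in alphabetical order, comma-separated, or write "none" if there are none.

epsilon

Target gamma = [Tue 17:00, Tue 19:00].
alpha [Sat 22:00, Sun 14:00] → after → no.
beta [Thu 06:00, Thu 21:00] → after → no.
delta [Fri 20:00, Sat 09:00] → after → no.
epsilon [Mon 23:00, Wed 12:00] → contains → yes.
eta [Fri 08:00, Sat 12:00] → after → no.
kappa [Mon 05:00, Mon 10:00] → before → no.
lambda [Thu 02:00, Sat 13:00] → after → no.
mu [Tue 21:00, Thu 06:00] → after → no.
theta [Wed 04:00, Thu 06:00] → after → no.
zeta [Tue 05:00, Tue 10:00] → before → no.
Result: epsilon.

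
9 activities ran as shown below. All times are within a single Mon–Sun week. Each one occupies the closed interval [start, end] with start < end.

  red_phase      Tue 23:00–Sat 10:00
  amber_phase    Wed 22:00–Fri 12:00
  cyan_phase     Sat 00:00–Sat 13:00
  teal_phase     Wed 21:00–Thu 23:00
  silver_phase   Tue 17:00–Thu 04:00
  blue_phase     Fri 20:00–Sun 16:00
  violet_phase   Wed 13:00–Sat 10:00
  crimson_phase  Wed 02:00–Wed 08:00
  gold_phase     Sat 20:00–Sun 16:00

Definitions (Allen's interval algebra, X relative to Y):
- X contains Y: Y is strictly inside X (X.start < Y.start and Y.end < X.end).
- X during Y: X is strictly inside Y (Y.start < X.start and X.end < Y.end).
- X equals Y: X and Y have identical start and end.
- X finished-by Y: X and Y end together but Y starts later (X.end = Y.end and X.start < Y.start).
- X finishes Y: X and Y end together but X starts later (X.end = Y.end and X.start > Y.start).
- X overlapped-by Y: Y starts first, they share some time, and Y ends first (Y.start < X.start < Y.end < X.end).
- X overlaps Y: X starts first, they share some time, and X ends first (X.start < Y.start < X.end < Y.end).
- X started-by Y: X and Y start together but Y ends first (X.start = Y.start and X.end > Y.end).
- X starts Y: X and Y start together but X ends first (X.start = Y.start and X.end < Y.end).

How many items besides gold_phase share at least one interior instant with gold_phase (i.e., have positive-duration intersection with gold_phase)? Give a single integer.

1

Target gold_phase = [Sat 20:00, Sun 16:00].
amber_phase [Wed 22:00, Fri 12:00] → before → no.
blue_phase [Fri 20:00, Sun 16:00] → finished-by → counts.
crimson_phase [Wed 02:00, Wed 08:00] → before → no.
cyan_phase [Sat 00:00, Sat 13:00] → before → no.
red_phase [Tue 23:00, Sat 10:00] → before → no.
silver_phase [Tue 17:00, Thu 04:00] → before → no.
teal_phase [Wed 21:00, Thu 23:00] → before → no.
violet_phase [Wed 13:00, Sat 10:00] → before → no.
Total: 1.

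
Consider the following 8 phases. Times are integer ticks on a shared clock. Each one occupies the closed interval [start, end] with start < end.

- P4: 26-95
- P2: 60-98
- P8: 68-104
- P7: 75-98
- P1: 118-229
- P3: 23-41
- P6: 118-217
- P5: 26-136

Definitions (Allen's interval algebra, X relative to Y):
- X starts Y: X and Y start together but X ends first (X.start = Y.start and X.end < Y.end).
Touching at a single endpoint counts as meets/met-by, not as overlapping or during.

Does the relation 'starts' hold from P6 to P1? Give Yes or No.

P6 = [118, 217], P1 = [118, 229].
Actual relation of P6 to P1: starts.
Asked whether 'starts' holds → Yes.

Yes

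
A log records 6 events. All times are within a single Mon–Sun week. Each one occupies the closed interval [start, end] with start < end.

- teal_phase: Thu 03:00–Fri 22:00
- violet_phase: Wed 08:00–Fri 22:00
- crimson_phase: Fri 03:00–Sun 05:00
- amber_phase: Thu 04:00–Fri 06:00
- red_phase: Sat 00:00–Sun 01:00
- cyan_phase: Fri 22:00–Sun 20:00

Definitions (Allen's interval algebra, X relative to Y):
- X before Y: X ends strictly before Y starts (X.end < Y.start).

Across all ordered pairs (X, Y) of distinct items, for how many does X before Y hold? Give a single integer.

4

Checking all 30 ordered pairs for relation 'before'; matching pairs in alphabetical order:
(amber_phase, cyan_phase): amber_phase before cyan_phase ✓
(amber_phase, red_phase): amber_phase before red_phase ✓
(teal_phase, red_phase): teal_phase before red_phase ✓
(violet_phase, red_phase): violet_phase before red_phase ✓
Count: 4.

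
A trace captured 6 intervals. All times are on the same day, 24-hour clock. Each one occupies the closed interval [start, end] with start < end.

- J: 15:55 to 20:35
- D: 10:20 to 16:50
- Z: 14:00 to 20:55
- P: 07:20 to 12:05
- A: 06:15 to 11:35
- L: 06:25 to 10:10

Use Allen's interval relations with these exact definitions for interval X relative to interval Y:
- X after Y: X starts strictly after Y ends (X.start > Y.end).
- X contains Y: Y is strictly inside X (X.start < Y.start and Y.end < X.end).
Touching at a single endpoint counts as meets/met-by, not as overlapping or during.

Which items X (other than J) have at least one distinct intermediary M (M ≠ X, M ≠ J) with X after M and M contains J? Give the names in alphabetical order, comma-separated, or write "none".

Target J = [15:55, 20:35].
Intermediaries M with M contains J: Z.
Via Z — items with X after Z: none.
Union: none.

none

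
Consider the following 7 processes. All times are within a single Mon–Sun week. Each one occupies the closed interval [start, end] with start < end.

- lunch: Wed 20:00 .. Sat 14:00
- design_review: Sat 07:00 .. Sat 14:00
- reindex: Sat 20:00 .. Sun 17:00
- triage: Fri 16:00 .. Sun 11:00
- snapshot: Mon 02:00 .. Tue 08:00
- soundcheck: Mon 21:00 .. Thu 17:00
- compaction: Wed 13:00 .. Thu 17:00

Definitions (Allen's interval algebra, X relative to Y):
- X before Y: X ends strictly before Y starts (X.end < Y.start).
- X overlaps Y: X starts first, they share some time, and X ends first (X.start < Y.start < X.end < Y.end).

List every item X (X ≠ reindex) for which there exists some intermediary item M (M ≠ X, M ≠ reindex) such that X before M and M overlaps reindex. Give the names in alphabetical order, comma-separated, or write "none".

compaction, snapshot, soundcheck

Target reindex = [Sat 20:00, Sun 17:00].
Intermediaries M with M overlaps reindex: triage.
Via triage — items with X before triage: compaction, snapshot, soundcheck.
Union: compaction, snapshot, soundcheck.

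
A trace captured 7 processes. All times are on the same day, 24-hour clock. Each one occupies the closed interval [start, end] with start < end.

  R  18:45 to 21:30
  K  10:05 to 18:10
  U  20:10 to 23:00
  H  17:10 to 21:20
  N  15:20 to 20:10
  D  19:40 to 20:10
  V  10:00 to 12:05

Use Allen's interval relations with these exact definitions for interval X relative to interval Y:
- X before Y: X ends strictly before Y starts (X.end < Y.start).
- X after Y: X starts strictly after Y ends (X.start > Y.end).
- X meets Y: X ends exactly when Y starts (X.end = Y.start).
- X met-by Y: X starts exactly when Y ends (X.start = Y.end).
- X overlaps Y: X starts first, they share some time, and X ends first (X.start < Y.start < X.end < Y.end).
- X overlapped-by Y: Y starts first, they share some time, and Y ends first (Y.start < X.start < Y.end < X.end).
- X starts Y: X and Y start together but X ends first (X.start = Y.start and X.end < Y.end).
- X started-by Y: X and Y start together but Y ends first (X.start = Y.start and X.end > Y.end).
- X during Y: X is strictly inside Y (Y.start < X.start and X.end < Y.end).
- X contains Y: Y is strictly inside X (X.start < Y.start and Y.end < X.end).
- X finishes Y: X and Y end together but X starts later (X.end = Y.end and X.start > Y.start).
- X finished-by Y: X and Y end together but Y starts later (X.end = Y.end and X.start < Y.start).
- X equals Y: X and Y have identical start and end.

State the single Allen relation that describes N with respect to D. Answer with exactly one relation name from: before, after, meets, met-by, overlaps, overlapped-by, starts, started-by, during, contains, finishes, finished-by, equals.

finished-by

N = [15:20, 20:10]; D = [19:40, 20:10].
Compare endpoints: N.start < D.start, N.start < D.end, N.end > D.start, N.end = D.end.
That pattern is 'finished-by'.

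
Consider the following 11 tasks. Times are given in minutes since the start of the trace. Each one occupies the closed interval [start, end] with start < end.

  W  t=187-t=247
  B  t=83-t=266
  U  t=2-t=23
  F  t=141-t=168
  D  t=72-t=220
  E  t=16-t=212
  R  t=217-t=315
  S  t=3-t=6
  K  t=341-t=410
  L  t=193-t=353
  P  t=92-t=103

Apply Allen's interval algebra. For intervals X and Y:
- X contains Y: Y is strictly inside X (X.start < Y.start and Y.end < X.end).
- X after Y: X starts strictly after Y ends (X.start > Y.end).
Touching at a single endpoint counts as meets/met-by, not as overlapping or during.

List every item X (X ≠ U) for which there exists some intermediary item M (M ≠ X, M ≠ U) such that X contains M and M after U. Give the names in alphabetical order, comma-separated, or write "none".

Target U = [t=2, t=23].
Intermediaries M with M after U: B, D, F, K, L, P, R, W.
Via B — items with X contains B: none.
Via D — items with X contains D: none.
Via F — items with X contains F: B, D, E.
Via K — items with X contains K: none.
Via L — items with X contains L: none.
Via P — items with X contains P: B, D, E.
Via R — items with X contains R: L.
Via W — items with X contains W: B.
Union: B, D, E, L.

B, D, E, L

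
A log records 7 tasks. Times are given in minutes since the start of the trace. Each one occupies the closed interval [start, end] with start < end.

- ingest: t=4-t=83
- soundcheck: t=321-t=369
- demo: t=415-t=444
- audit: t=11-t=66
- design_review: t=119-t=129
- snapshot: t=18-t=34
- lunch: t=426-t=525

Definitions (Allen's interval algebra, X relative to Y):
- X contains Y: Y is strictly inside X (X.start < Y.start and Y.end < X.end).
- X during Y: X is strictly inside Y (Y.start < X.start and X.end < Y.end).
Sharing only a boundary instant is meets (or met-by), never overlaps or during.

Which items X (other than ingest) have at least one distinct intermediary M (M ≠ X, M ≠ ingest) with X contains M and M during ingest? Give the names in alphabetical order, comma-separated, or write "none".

audit

Target ingest = [t=4, t=83].
Intermediaries M with M during ingest: audit, snapshot.
Via audit — items with X contains audit: none.
Via snapshot — items with X contains snapshot: audit.
Union: audit.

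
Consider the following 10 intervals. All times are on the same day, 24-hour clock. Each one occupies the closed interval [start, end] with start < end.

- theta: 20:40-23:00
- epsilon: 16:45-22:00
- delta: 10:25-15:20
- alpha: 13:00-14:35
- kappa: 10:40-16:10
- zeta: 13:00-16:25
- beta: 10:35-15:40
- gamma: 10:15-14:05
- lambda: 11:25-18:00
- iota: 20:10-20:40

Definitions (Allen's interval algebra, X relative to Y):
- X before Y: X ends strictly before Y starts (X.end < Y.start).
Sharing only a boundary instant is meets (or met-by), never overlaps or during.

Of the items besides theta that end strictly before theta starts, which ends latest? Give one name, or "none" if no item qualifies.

Target theta = [20:40, 23:00].
alpha [13:00, 14:35] → before → candidate.
beta [10:35, 15:40] → before → candidate.
delta [10:25, 15:20] → before → candidate.
epsilon [16:45, 22:00] → overlaps → excluded.
gamma [10:15, 14:05] → before → candidate.
iota [20:10, 20:40] → meets → excluded.
kappa [10:40, 16:10] → before → candidate.
lambda [11:25, 18:00] → before → candidate.
zeta [13:00, 16:25] → before → candidate.
Among candidates, latest end is 18:00 → lambda.

lambda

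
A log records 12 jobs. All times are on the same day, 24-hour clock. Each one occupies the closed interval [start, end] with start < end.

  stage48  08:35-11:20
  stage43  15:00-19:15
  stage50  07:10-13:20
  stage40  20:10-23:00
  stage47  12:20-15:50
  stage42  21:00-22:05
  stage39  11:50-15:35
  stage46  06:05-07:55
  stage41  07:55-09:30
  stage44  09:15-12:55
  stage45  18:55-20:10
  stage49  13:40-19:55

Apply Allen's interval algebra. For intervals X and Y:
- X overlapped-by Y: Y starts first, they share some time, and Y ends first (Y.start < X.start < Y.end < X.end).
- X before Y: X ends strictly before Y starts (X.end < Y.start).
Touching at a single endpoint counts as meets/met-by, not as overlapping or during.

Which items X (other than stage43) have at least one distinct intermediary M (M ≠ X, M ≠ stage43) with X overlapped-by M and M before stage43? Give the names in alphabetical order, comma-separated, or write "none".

Target stage43 = [15:00, 19:15].
Intermediaries M with M before stage43: stage41, stage44, stage46, stage48, stage50.
Via stage41 — items with X overlapped-by stage41: stage44, stage48.
Via stage44 — items with X overlapped-by stage44: stage39, stage47.
Via stage46 — items with X overlapped-by stage46: stage50.
Via stage48 — items with X overlapped-by stage48: stage44.
Via stage50 — items with X overlapped-by stage50: stage39, stage47.
Union: stage39, stage44, stage47, stage48, stage50.

stage39, stage44, stage47, stage48, stage50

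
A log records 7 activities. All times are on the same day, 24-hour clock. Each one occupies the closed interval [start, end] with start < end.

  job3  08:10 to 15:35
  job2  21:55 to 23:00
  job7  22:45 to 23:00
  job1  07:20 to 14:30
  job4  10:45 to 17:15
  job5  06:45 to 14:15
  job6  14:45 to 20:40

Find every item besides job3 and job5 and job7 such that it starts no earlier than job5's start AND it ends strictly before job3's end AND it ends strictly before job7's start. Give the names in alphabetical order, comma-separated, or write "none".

Conditions: its start is no earlier than job5's start (X.start >= 06:45) AND its end is strictly before job3's end (X.end < 15:35) AND its end is strictly before job7's start (X.end < 22:45).
job1: start 07:20 >= 06:45? ✓; end 14:30 < 15:35? ✓; end 14:30 < 22:45? ✓ → yes.
job2: start 21:55 >= 06:45? ✓; end 23:00 < 15:35? ✗; end 23:00 < 22:45? ✗ → no.
job4: start 10:45 >= 06:45? ✓; end 17:15 < 15:35? ✗; end 17:15 < 22:45? ✓ → no.
job6: start 14:45 >= 06:45? ✓; end 20:40 < 15:35? ✗; end 20:40 < 22:45? ✓ → no.
Result: job1.

job1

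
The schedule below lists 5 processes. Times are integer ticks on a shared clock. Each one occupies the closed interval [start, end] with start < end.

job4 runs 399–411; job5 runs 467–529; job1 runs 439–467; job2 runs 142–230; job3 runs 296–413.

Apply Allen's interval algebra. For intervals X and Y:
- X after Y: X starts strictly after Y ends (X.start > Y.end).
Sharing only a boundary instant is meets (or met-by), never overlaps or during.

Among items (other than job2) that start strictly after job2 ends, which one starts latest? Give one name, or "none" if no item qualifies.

job5

Target job2 = [142, 230].
job1 [439, 467] → after → candidate.
job3 [296, 413] → after → candidate.
job4 [399, 411] → after → candidate.
job5 [467, 529] → after → candidate.
Among candidates, latest start is 467 → job5.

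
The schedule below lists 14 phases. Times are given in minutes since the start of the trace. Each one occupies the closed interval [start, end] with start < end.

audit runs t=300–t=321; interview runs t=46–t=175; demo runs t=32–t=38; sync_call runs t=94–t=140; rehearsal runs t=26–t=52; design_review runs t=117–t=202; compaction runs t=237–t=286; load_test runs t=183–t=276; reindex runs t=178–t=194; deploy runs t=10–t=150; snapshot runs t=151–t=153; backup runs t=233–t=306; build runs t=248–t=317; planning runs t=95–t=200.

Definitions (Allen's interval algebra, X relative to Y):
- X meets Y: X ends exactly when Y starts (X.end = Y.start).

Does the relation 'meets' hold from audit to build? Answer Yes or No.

audit = [t=300, t=321], build = [t=248, t=317].
Actual relation of audit to build: overlapped-by.
Asked whether 'meets' holds → No.

No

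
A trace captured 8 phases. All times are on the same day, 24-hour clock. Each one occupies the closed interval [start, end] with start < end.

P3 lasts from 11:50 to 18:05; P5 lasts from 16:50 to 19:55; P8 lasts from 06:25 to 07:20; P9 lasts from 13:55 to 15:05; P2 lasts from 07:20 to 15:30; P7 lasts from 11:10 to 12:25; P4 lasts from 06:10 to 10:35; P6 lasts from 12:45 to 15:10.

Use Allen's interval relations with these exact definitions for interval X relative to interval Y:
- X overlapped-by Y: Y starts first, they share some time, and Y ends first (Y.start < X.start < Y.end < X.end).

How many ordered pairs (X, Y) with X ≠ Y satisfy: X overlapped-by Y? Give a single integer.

4

Checking all 56 ordered pairs for relation 'overlapped-by'; matching pairs in alphabetical order:
(P2, P4): P2 overlapped-by P4 ✓
(P3, P2): P3 overlapped-by P2 ✓
(P3, P7): P3 overlapped-by P7 ✓
(P5, P3): P5 overlapped-by P3 ✓
Count: 4.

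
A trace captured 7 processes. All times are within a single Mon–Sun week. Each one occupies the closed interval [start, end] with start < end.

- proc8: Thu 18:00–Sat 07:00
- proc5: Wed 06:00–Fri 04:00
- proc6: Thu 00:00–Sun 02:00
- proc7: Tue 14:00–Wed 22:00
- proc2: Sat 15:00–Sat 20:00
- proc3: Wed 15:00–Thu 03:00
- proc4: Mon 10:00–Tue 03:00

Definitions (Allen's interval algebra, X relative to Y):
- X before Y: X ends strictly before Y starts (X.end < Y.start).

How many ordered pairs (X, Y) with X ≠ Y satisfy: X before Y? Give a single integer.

Checking all 42 ordered pairs for relation 'before'; matching pairs in alphabetical order:
(proc3, proc2): proc3 before proc2 ✓
(proc3, proc8): proc3 before proc8 ✓
(proc4, proc2): proc4 before proc2 ✓
(proc4, proc3): proc4 before proc3 ✓
(proc4, proc5): proc4 before proc5 ✓
(proc4, proc6): proc4 before proc6 ✓
(proc4, proc7): proc4 before proc7 ✓
(proc4, proc8): proc4 before proc8 ✓
(proc5, proc2): proc5 before proc2 ✓
(proc7, proc2): proc7 before proc2 ✓
(proc7, proc6): proc7 before proc6 ✓
(proc7, proc8): proc7 before proc8 ✓
(proc8, proc2): proc8 before proc2 ✓
Count: 13.

13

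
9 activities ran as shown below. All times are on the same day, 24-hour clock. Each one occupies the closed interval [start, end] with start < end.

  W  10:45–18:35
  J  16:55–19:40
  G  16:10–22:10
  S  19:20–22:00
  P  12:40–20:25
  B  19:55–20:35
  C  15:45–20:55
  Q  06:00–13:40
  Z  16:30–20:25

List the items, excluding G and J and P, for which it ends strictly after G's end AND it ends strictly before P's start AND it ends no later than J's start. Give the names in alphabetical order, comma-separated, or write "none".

none

Conditions: its end is strictly after G's end (X.end > 22:10) AND its end is strictly before P's start (X.end < 12:40) AND its end is no later than J's start (X.end <= 16:55).
B: end 20:35 > 22:10? ✗; end 20:35 < 12:40? ✗; end 20:35 <= 16:55? ✗ → no.
C: end 20:55 > 22:10? ✗; end 20:55 < 12:40? ✗; end 20:55 <= 16:55? ✗ → no.
Q: end 13:40 > 22:10? ✗; end 13:40 < 12:40? ✗; end 13:40 <= 16:55? ✓ → no.
S: end 22:00 > 22:10? ✗; end 22:00 < 12:40? ✗; end 22:00 <= 16:55? ✗ → no.
W: end 18:35 > 22:10? ✗; end 18:35 < 12:40? ✗; end 18:35 <= 16:55? ✗ → no.
Z: end 20:25 > 22:10? ✗; end 20:25 < 12:40? ✗; end 20:25 <= 16:55? ✗ → no.
Result: none.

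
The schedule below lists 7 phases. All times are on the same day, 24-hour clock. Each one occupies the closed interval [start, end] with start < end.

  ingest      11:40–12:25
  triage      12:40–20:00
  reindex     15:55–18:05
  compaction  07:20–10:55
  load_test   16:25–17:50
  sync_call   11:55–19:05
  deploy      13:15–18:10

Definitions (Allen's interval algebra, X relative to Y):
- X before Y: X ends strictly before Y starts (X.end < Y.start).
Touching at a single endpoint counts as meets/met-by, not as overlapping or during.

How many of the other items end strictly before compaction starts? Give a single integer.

Target compaction = [07:20, 10:55].
deploy [13:15, 18:10] → after → no.
ingest [11:40, 12:25] → after → no.
load_test [16:25, 17:50] → after → no.
reindex [15:55, 18:05] → after → no.
sync_call [11:55, 19:05] → after → no.
triage [12:40, 20:00] → after → no.
Total: 0.

0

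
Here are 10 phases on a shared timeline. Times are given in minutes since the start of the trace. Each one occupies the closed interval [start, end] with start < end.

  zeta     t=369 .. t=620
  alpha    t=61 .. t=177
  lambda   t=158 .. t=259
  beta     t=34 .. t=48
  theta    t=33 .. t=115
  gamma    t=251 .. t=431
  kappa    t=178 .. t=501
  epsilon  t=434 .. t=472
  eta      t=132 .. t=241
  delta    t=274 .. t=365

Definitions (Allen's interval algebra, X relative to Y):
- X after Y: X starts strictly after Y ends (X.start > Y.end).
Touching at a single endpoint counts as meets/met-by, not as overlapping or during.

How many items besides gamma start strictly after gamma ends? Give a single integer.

1

Target gamma = [t=251, t=431].
alpha [t=61, t=177] → before → no.
beta [t=34, t=48] → before → no.
delta [t=274, t=365] → during → no.
epsilon [t=434, t=472] → after → counts.
eta [t=132, t=241] → before → no.
kappa [t=178, t=501] → contains → no.
lambda [t=158, t=259] → overlaps → no.
theta [t=33, t=115] → before → no.
zeta [t=369, t=620] → overlapped-by → no.
Total: 1.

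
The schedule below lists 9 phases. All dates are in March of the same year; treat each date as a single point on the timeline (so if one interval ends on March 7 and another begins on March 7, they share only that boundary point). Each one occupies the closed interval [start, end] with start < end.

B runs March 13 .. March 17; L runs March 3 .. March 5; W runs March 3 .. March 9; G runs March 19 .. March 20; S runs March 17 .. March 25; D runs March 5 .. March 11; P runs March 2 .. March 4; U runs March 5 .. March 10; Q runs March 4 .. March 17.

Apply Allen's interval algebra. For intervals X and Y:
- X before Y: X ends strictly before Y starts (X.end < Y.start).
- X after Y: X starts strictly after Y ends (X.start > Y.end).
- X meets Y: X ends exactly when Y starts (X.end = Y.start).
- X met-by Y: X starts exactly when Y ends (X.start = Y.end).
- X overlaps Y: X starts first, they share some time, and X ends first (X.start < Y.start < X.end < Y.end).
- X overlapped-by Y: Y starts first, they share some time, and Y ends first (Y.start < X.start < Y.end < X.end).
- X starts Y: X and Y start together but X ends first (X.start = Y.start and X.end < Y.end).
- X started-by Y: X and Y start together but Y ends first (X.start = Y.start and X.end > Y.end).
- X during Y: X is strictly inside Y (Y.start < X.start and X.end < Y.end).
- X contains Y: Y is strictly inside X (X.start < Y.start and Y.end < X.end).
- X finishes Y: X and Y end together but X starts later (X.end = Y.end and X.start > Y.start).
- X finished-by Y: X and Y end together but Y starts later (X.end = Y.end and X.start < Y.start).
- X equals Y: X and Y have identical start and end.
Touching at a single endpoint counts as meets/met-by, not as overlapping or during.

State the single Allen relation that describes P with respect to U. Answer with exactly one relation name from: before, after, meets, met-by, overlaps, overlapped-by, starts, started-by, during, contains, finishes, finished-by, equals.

before

P = [March 2, March 4]; U = [March 5, March 10].
Compare endpoints: P.start < U.start, P.start < U.end, P.end < U.start, P.end < U.end.
That pattern is 'before'.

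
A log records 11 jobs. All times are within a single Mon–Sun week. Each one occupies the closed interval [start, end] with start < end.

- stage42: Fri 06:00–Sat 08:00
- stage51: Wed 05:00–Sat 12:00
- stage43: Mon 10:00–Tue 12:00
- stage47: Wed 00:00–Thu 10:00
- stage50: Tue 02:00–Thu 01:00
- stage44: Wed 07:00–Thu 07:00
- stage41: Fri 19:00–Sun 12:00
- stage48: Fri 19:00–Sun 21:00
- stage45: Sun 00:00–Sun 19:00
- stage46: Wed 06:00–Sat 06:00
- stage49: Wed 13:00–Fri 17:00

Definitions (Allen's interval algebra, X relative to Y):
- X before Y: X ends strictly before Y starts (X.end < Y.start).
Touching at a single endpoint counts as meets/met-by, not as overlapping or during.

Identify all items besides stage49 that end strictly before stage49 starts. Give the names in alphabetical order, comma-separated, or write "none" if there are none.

Target stage49 = [Wed 13:00, Fri 17:00].
stage41 [Fri 19:00, Sun 12:00] → after → no.
stage42 [Fri 06:00, Sat 08:00] → overlapped-by → no.
stage43 [Mon 10:00, Tue 12:00] → before → yes.
stage44 [Wed 07:00, Thu 07:00] → overlaps → no.
stage45 [Sun 00:00, Sun 19:00] → after → no.
stage46 [Wed 06:00, Sat 06:00] → contains → no.
stage47 [Wed 00:00, Thu 10:00] → overlaps → no.
stage48 [Fri 19:00, Sun 21:00] → after → no.
stage50 [Tue 02:00, Thu 01:00] → overlaps → no.
stage51 [Wed 05:00, Sat 12:00] → contains → no.
Result: stage43.

stage43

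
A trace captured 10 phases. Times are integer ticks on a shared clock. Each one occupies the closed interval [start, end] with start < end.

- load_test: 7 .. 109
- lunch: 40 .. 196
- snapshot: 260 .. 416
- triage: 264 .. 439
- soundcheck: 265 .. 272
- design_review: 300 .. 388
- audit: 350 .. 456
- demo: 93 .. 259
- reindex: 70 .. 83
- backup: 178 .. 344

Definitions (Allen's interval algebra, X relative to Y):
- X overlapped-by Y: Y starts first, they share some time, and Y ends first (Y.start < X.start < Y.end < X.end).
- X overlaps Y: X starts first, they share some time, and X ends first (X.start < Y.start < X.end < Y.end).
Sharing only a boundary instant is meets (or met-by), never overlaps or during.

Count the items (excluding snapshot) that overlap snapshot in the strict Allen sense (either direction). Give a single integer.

Target snapshot = [260, 416].
audit [350, 456] → overlapped-by → counts.
backup [178, 344] → overlaps → counts.
demo [93, 259] → before → no.
design_review [300, 388] → during → no.
load_test [7, 109] → before → no.
lunch [40, 196] → before → no.
reindex [70, 83] → before → no.
soundcheck [265, 272] → during → no.
triage [264, 439] → overlapped-by → counts.
Total: 3.

3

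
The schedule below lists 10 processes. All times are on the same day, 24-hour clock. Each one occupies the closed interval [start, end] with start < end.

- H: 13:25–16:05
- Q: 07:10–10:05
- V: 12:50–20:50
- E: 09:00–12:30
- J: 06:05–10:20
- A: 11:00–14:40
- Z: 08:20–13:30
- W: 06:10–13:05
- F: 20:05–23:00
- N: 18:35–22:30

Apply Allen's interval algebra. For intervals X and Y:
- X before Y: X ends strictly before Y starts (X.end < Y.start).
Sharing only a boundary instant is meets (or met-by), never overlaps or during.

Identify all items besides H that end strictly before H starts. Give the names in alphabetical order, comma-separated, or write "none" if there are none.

Target H = [13:25, 16:05].
A [11:00, 14:40] → overlaps → no.
E [09:00, 12:30] → before → yes.
F [20:05, 23:00] → after → no.
J [06:05, 10:20] → before → yes.
N [18:35, 22:30] → after → no.
Q [07:10, 10:05] → before → yes.
V [12:50, 20:50] → contains → no.
W [06:10, 13:05] → before → yes.
Z [08:20, 13:30] → overlaps → no.
Result: E, J, Q, W.

E, J, Q, W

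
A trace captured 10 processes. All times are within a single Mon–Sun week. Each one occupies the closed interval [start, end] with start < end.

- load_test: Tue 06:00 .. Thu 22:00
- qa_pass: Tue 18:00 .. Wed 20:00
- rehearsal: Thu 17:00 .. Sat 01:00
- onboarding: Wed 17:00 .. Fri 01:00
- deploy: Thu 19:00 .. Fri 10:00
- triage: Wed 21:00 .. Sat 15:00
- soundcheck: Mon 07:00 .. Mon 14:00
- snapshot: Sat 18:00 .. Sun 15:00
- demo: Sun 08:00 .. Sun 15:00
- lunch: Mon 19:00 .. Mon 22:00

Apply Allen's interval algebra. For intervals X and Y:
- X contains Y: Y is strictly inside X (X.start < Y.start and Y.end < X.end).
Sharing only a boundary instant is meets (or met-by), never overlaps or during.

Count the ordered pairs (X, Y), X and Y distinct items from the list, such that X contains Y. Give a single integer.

Checking all 90 ordered pairs for relation 'contains'; matching pairs in alphabetical order:
(load_test, qa_pass): load_test contains qa_pass ✓
(rehearsal, deploy): rehearsal contains deploy ✓
(triage, deploy): triage contains deploy ✓
(triage, rehearsal): triage contains rehearsal ✓
Count: 4.

4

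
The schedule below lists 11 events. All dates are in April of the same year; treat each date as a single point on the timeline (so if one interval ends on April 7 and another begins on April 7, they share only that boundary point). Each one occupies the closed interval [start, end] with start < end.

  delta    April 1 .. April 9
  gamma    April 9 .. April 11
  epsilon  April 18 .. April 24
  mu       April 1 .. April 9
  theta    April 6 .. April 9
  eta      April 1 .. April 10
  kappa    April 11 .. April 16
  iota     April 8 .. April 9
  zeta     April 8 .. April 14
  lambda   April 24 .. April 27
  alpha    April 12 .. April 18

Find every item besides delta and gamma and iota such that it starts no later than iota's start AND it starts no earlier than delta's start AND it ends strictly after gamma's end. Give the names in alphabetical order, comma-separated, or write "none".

Conditions: its start is no later than iota's start (X.start <= April 8) AND its start is no earlier than delta's start (X.start >= April 1) AND its end is strictly after gamma's end (X.end > April 11).
alpha: start April 12 <= April 8? ✗; start April 12 >= April 1? ✓; end April 18 > April 11? ✓ → no.
epsilon: start April 18 <= April 8? ✗; start April 18 >= April 1? ✓; end April 24 > April 11? ✓ → no.
eta: start April 1 <= April 8? ✓; start April 1 >= April 1? ✓; end April 10 > April 11? ✗ → no.
kappa: start April 11 <= April 8? ✗; start April 11 >= April 1? ✓; end April 16 > April 11? ✓ → no.
lambda: start April 24 <= April 8? ✗; start April 24 >= April 1? ✓; end April 27 > April 11? ✓ → no.
mu: start April 1 <= April 8? ✓; start April 1 >= April 1? ✓; end April 9 > April 11? ✗ → no.
theta: start April 6 <= April 8? ✓; start April 6 >= April 1? ✓; end April 9 > April 11? ✗ → no.
zeta: start April 8 <= April 8? ✓; start April 8 >= April 1? ✓; end April 14 > April 11? ✓ → yes.
Result: zeta.

zeta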